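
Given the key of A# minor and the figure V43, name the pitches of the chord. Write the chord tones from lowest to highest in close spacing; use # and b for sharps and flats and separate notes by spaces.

In A# minor, the fifth degree is E#. The dominant is major (leading tone raised), so V is a dominant seventh chord.
Stacking thirds from E# gives E#-G##-B#-D#.
With the 43 figure the chord is in second inversion; from the bass B# upward in close position it reads B#-D#-E#-G##.

B# D# E# G##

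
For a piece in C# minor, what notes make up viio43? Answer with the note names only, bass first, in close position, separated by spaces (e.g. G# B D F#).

F# A B# D#

In C# minor, the leading-tone chord is built on the raised seventh degree, B#.
That chord is spelled B#-D#-F#-A.
With the 43 figure the chord is in second inversion; from the bass F# upward in close position it reads F#-A-B#-D#.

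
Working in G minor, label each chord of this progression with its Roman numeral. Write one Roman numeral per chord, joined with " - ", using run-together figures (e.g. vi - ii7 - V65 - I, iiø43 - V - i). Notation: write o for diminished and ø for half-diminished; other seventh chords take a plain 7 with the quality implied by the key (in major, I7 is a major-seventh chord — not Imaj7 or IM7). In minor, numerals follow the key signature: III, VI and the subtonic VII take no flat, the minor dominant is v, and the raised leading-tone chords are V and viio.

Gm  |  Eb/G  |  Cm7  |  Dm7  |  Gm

i - VI6 - iv7 - v7 - i

Gm has root G, degree 1 in G minor, so i.
Eb/G has root Eb, degree 6 in G minor, so VI6.
Cm7 has root C, degree 4 in G minor, so iv7.
Dm7: root D is the dominant; minor seventh chord there is v7.
Gm: root G is the tonic; minor triad there is i.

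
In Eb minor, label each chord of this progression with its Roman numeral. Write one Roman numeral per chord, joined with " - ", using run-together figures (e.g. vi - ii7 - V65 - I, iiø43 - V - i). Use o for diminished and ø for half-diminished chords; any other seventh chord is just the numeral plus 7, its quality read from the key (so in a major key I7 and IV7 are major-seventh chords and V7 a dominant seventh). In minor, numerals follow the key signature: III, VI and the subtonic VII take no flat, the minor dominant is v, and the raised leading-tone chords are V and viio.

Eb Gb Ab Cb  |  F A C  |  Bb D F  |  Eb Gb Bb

Eb-Gb-Ab-Cb: minor seventh chord on Ab = scale degree 4 → iv43.
F-A-C: a major triad on F, the applied dominant of V → V/V.
Bb-D-F: root Bb is the dominant; major triad there is V.
Eb-Gb-Bb has root Eb, degree 1 in Eb minor, so i.

iv43 - V/V - V - i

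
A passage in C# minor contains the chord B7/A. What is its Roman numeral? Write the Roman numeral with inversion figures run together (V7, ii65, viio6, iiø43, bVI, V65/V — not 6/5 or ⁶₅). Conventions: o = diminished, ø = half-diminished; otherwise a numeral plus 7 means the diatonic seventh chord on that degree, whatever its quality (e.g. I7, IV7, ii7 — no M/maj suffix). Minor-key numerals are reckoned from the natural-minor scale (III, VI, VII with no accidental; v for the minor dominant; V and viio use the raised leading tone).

VII42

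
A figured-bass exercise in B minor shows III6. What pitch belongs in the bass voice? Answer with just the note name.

III in B minor has root D; the chord is D-F#-A.
The figure 6 means first inversion — the third is in the bass.

F#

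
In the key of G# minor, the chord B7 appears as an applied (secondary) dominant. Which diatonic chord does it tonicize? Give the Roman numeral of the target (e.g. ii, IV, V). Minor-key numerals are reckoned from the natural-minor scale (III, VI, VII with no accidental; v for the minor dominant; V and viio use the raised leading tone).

VI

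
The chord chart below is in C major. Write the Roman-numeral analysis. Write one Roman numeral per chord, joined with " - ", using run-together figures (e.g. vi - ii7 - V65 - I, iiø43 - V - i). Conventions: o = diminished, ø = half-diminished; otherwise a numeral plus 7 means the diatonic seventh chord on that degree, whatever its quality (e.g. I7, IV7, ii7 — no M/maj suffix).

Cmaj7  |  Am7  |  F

Cmaj7 has root C, degree 1 in C major, so I7.
Am7: root A is the submediant; minor seventh chord there is vi7.
F has root F, degree 4 in C major, so IV.

I7 - vi7 - IV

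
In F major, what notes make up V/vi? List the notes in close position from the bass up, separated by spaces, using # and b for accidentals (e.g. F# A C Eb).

A C# E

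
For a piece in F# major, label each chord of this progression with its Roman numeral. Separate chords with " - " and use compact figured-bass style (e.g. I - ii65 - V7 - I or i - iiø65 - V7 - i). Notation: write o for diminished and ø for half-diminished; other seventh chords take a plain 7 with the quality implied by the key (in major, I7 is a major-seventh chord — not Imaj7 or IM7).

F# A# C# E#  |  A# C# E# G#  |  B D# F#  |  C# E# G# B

F#-A#-C#-E# has root F#, degree 1 in F# major, so I7.
A#-C#-E#-G#: minor seventh chord on A# = scale degree 3 → iii7.
B-D#-F# has root B, degree 4 in F# major, so IV.
C#-E#-G#-B: dominant seventh chord on C# = scale degree 5 → V7.

I7 - iii7 - IV - V7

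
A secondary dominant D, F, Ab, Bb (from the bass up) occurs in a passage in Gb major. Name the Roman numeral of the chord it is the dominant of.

vi

The chord is a dominant seventh chord on Bb.
A dominant resolves down a perfect fifth: Bb → Eb. In Gb major, Eb is scale degree 6, i.e. vi.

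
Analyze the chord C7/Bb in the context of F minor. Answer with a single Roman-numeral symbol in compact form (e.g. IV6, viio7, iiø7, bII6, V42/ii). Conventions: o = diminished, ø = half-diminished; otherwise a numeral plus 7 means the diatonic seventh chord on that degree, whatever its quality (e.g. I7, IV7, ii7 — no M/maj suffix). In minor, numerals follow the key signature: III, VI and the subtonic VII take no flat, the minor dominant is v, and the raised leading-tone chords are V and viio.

Stacked in thirds the chord is C-E-G-Bb: a dominant seventh chord on C.
C is scale degree 5 in F minor, and a dominant seventh chord on that degree is written V7.
With Bb in the bass the chord is in third inversion, so the figured bass is 42.

V42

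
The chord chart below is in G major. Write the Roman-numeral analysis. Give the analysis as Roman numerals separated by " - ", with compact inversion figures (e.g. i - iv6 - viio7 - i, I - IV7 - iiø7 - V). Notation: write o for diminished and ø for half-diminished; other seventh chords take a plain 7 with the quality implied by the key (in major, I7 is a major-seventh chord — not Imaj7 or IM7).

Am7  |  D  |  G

Am7: root A is the supertonic; minor seventh chord there is ii7.
D has root D, degree 5 in G major, so V.
G: root G is the tonic; major triad there is I.

ii7 - V - I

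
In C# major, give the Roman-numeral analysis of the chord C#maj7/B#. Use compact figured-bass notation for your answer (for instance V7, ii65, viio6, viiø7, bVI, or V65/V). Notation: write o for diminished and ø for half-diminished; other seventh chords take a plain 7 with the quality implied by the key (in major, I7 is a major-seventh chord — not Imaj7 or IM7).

I42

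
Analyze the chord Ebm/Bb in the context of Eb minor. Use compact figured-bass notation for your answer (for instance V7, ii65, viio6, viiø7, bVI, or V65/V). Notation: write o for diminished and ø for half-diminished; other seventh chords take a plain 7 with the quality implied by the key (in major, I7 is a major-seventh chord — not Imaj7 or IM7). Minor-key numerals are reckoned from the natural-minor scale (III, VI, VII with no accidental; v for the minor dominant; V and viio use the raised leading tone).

i64

The pitches Eb-Gb-Bb form a minor triad rooted on Eb.
Eb is scale degree 1 in Eb minor, and a minor triad on that degree is written i.
With Bb in the bass the chord is in second inversion, so the figured bass is 64.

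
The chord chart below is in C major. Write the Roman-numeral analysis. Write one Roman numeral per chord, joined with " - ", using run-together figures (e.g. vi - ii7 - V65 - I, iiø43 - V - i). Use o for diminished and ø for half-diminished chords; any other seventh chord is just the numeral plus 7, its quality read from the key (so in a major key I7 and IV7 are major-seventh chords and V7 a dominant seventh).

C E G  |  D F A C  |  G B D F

C-E-G: root C is the tonic; major triad there is I.
D-F-A-C: minor seventh chord on D = scale degree 2 → ii7.
G-B-D-F has root G, degree 5 in C major, so V7.

I - ii7 - V7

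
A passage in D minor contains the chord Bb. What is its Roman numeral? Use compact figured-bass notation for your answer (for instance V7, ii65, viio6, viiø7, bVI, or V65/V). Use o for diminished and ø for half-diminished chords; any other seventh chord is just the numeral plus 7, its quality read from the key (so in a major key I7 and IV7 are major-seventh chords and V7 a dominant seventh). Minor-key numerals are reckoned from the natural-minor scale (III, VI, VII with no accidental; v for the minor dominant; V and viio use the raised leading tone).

VI

The pitches Bb-D-F form a major triad rooted on Bb.
Bb is scale degree 6 in D minor, and a major triad on that degree is written VI.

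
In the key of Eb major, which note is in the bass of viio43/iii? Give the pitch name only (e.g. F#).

The applied chord viio43/iii is rooted on F#: F#-A-C-Eb.
The figure 43 means second inversion — the fifth is in the bass.

C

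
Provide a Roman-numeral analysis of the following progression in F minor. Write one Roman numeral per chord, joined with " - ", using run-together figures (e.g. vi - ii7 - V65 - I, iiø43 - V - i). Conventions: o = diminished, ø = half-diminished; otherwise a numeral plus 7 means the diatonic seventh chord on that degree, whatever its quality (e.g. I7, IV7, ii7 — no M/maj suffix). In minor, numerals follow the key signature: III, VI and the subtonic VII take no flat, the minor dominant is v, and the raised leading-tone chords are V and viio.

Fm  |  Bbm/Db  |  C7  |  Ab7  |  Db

Fm has root F, degree 1 in F minor, so i.
Bbm/Db: root Bb is the subdominant; minor triad there is iv6.
C7: root C is the dominant; dominant seventh chord there is V7.
Ab7: a dominant seventh chord on Ab, the applied dominant of VI → V7/VI.
Db: root Db is the submediant; major triad there is VI.

i - iv6 - V7 - V7/VI - VI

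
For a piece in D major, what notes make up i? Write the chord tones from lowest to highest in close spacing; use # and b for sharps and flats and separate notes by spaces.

D F A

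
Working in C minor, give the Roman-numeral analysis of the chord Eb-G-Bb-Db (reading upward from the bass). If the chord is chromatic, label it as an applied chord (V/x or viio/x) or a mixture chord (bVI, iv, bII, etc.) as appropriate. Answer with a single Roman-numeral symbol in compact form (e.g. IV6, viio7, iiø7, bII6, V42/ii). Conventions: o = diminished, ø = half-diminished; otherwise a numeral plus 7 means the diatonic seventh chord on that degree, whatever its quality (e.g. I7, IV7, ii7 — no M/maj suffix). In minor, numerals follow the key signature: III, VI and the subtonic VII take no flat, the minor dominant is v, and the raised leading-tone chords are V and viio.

V7/VI

Stacked in thirds the chord is Eb-G-Bb-Db: a dominant seventh chord on Eb.
Eb is not a diatonic chord root with this quality in C minor, but it lies a perfect fifth above Ab (VI), so the chord functions as an applied dominant of VI.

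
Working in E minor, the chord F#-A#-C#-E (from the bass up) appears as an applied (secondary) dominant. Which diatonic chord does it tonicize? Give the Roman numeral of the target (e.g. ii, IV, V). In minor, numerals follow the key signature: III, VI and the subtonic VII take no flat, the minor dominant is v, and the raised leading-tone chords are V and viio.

The chord is a dominant seventh chord on F#.
A dominant resolves down a perfect fifth: F# → B. In E minor, B is scale degree 5, i.e. V.

V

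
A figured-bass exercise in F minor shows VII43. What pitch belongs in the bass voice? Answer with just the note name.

Bb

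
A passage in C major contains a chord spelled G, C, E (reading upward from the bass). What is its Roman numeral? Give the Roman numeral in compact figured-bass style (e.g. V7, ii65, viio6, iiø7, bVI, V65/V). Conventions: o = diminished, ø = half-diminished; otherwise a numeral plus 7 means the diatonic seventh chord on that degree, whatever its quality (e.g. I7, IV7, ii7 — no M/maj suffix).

I64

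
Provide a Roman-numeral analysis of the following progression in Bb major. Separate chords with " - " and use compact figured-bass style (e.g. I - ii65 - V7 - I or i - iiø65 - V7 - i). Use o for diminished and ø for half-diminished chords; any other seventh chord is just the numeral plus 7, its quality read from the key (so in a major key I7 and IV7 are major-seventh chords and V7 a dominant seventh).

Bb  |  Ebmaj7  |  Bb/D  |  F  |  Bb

I - IV7 - I6 - V - I

Bb has root Bb, degree 1 in Bb major, so I.
Ebmaj7 has root Eb, degree 4 in Bb major, so IV7.
Bb/D: major triad on Bb = scale degree 1 → I6.
F has root F, degree 5 in Bb major, so V.
Bb: major triad on Bb = scale degree 1 → I.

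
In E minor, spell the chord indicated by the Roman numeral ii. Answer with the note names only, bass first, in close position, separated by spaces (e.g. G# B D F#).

ii is the minor supertonic, borrowed from the parallel major (the Dorian ii). In E minor that root is F#.
So the chord is F#-A-C#.

F# A C#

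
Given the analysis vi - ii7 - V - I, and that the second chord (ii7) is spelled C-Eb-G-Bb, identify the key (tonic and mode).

Bb major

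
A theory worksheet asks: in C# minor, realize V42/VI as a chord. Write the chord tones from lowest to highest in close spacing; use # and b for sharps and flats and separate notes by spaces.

V42/VI is a secondary dominant — the dominant seventh of VI. VI in C# minor is A, so the applied chord's root is E, a perfect fifth above.
Building a dominant seventh chord on E gives E-G#-B-D.
With the 42 figure the chord is in third inversion; from the bass D upward in close position it reads D-E-G#-B.

D E G# B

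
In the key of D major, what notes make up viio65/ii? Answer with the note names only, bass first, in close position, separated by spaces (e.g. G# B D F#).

viio65/ii is a secondary leading-tone chord. The target ii is E in D major; the applied chord is rooted a semitone below, on D#.
Building a fully diminished seventh chord on D# gives D#-F#-A-C.
The figured bass 65 indicates first inversion, placing the third (F#) in the bass: F#-A-C-D#.

F# A C D#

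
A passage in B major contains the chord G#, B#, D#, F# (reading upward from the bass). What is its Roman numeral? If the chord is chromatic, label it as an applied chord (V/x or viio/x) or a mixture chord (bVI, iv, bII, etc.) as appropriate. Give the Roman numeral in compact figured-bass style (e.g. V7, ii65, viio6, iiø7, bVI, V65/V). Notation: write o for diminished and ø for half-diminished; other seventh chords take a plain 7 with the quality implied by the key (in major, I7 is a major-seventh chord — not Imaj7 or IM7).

The pitches G#-B#-D#-F# form a dominant seventh chord rooted on G#.
G# is not a diatonic chord root with this quality in B major, but it lies a perfect fifth above C# (ii), so the chord functions as an applied dominant of ii.

V7/ii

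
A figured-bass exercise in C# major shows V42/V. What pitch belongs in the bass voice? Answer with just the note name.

C#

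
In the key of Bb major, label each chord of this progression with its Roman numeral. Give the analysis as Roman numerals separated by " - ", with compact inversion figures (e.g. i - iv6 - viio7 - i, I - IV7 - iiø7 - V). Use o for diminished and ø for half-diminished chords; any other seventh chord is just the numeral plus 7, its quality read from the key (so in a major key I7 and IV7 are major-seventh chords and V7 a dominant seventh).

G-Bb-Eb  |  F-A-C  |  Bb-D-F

G-Bb-Eb: major triad on Eb = scale degree 4 → IV6.
F-A-C: root F is the dominant; major triad there is V.
Bb-D-F has root Bb, degree 1 in Bb major, so I.

IV6 - V - I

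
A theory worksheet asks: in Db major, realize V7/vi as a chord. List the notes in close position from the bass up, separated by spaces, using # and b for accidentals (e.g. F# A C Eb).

F A C Eb

The slash means an applied dominant: we want the dominant of vi. In Db major, vi is Bb minor, and its dominant is built on F.
Building a dominant seventh chord on F gives F-A-C-Eb.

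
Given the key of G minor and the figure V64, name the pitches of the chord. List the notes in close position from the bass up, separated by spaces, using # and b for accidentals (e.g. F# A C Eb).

In G minor, the fifth degree is D. The dominant is major (leading tone raised), so V is a major triad.
Stacking thirds from D gives D-F#-A.
With the 64 figure the chord is in second inversion; from the bass A upward in close position it reads A-D-F#.

A D F#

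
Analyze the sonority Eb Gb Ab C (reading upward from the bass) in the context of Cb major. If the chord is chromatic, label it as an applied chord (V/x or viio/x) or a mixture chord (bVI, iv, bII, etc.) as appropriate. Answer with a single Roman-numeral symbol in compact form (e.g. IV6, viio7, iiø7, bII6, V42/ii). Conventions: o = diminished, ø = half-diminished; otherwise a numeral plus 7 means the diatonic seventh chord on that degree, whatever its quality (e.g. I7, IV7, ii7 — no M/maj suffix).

V43/ii

Stacked in thirds the chord is Ab-C-Eb-Gb: a dominant seventh chord on Ab.
Ab is not a diatonic chord root with this quality in Cb major, but it lies a perfect fifth above Db (ii), so the chord functions as an applied dominant of ii.
With Eb in the bass the chord is in second inversion, so the figured bass is 43.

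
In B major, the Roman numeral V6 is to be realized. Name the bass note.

A#

V in B major has root F#; the chord is F#-A#-C#.
The figure 6 means first inversion — the third is in the bass.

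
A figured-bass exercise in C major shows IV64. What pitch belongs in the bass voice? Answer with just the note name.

C

IV in C major has root F; the chord is F-A-C.
The figure 64 means second inversion — the fifth is in the bass.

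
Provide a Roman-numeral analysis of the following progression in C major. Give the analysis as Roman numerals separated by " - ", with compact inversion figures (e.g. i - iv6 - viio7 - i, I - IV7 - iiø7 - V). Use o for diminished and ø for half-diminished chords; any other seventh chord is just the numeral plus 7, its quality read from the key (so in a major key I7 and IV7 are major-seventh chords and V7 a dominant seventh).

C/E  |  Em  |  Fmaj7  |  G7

C/E: root C is the tonic; major triad there is I6.
Em has root E, degree 3 in C major, so iii.
Fmaj7 has root F, degree 4 in C major, so IV7.
G7: root G is the dominant; dominant seventh chord there is V7.

I6 - iii - IV7 - V7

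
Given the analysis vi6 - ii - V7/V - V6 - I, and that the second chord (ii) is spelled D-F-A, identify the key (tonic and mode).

C major

The chord Dm is a minor triad rooted on D; its label is ii.
ii on D implies D is the supertonic; that puts the tonic at C, and the lowercase numeral fits major mode.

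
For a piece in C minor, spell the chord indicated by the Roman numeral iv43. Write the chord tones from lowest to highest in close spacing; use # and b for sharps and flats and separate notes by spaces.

C Eb F Ab

In C minor, the fourth degree is F, and the diatonic chord built there is a minor seventh chord.
That chord is spelled F-Ab-C-Eb.
The figured bass 43 indicates second inversion, placing the fifth (C) in the bass: C-Eb-F-Ab.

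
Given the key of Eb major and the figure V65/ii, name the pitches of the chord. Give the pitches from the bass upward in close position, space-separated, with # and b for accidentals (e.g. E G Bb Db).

The slash means an applied dominant: we want the dominant of ii. In Eb major, ii is F minor, and its dominant is built on C.
Building a dominant seventh chord on C gives C-E-G-Bb.
With the 65 figure the chord is in first inversion; from the bass E upward in close position it reads E-G-Bb-C.

E G Bb C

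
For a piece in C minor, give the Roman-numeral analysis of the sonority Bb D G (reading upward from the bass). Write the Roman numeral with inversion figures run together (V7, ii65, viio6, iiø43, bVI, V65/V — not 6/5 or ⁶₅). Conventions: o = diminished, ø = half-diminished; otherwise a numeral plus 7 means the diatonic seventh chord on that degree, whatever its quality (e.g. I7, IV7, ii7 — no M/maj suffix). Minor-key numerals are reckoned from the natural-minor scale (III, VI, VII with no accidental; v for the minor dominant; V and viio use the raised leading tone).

v6

The pitches G-Bb-D form a minor triad rooted on G.
In C minor, G is the dominant; the diatonic minor triad there is v.
With Bb in the bass the chord is in first inversion, so the figured bass is 6.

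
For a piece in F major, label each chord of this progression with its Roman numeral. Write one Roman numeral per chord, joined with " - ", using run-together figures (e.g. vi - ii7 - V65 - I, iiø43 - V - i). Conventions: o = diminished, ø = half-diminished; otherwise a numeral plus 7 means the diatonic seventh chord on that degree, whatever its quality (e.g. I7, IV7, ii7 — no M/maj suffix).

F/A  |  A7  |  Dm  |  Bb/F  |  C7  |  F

I6 - V7/vi - vi - IV64 - V7 - I

F/A: major triad on F = scale degree 1 → I6.
A7: chromatic; A is V of vi, so V7/vi.
Dm: minor triad on D = scale degree 6 → vi.
Bb/F has root Bb, degree 4 in F major, so IV64.
C7: dominant seventh chord on C = scale degree 5 → V7.
F: root F is the tonic; major triad there is I.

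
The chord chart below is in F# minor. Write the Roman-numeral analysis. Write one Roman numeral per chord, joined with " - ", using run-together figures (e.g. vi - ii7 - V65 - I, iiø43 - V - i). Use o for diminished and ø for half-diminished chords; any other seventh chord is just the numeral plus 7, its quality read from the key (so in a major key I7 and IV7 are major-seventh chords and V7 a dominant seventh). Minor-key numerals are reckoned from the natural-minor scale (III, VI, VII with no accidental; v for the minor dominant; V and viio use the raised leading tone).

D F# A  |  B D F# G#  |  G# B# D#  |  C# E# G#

VI - iiø65 - V/V - V

D-F#-A: major triad on D = scale degree 6 → VI.
B-D-F#-G# has root G#, degree 2 in F# minor, so iiø65.
G#-B#-D#: a major triad on G#, the applied dominant of V → V/V.
C#-E#-G# has root C#, degree 5 in F# minor, so V.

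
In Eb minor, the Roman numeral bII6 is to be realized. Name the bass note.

bII in Eb minor has root Fb; the chord is Fb-Ab-Cb.
The figure 6 means first inversion — the third is in the bass.

Ab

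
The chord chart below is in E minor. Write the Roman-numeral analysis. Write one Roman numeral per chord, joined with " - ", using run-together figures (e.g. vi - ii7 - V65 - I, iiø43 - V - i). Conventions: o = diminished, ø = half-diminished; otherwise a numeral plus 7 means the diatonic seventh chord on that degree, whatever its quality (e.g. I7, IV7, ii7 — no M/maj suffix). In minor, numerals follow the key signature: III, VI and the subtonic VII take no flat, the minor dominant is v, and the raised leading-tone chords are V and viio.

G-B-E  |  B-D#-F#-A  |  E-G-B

i6 - V7 - i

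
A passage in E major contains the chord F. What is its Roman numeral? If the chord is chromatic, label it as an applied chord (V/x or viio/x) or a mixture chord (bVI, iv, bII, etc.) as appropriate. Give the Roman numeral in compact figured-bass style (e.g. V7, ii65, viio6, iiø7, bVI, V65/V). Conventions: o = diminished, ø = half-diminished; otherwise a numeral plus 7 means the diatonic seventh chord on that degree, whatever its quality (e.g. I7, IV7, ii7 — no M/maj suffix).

bII

The pitches F-A-C form a major triad rooted on F.
F is the lowered second degree of E major (diatonic 2 would be F#). This is the Neapolitan chord — a major triad on the lowered second degree.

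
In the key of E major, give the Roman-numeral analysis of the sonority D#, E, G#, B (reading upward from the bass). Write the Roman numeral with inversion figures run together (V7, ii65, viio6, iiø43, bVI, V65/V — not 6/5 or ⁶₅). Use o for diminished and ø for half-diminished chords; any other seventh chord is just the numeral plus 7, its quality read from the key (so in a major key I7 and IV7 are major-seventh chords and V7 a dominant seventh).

I42

The pitches E-G#-B-D# form a major seventh chord rooted on E.
E is scale degree 1 in E major, and a major seventh chord on that degree is written I7.
With D# in the bass the chord is in third inversion, so the figured bass is 42.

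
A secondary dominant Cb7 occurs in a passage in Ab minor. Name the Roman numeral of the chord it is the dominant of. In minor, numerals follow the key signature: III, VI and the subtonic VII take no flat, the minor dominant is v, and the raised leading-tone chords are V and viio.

The chord is a dominant seventh chord on Cb.
A dominant resolves down a perfect fifth: Cb → Fb. In Ab minor, Fb is scale degree 6, i.e. VI.

VI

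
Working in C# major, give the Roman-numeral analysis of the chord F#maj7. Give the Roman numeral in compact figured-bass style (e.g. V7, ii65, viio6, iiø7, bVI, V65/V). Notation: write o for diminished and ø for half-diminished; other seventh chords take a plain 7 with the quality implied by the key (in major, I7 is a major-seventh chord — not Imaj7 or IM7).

IV7

The pitches F#-A#-C#-E# form a major seventh chord rooted on F#.
In C# major, F# is the subdominant; the diatonic major seventh chord there is IV7.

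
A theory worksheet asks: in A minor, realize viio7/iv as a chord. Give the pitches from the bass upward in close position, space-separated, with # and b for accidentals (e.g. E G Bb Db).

C# E G Bb

viio7/iv is a secondary leading-tone chord. The target iv is D in A minor; the applied chord is rooted a semitone below, on C#.
Building a fully diminished seventh chord on C# gives C#-E-G-Bb.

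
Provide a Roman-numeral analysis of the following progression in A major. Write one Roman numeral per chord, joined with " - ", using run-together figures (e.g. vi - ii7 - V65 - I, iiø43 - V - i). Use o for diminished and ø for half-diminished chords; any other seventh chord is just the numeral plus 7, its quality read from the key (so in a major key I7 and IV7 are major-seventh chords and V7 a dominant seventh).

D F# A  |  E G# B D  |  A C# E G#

D-F#-A: root D is the subdominant; major triad there is IV.
E-G#-B-D: dominant seventh chord on E = scale degree 5 → V7.
A-C#-E-G#: major seventh chord on A = scale degree 1 → I7.

IV - V7 - I7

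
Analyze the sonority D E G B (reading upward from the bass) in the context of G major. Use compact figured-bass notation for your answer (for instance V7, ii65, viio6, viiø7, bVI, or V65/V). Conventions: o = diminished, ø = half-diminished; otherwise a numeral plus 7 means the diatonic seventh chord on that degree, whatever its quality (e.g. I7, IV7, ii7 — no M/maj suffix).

vi42

The pitches E-G-B-D form a minor seventh chord rooted on E.
E is scale degree 6 in G major, and a minor seventh chord on that degree is written vi7.
With D in the bass the chord is in third inversion, so the figured bass is 42.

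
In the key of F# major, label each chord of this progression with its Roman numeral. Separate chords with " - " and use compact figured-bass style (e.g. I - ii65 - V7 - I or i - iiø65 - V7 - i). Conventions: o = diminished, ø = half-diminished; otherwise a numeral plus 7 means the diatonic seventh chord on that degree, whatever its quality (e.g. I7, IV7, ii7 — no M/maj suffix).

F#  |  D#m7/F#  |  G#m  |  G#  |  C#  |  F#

F# has root F#, degree 1 in F# major, so I.
D#m7/F# has root D#, degree 6 in F# major, so vi65.
G#m has root G#, degree 2 in F# major, so ii.
G#: a major triad on G#, the applied dominant of V → V/V.
C#: major triad on C# = scale degree 5 → V.
F#: major triad on F# = scale degree 1 → I.

I - vi65 - ii - V/V - V - I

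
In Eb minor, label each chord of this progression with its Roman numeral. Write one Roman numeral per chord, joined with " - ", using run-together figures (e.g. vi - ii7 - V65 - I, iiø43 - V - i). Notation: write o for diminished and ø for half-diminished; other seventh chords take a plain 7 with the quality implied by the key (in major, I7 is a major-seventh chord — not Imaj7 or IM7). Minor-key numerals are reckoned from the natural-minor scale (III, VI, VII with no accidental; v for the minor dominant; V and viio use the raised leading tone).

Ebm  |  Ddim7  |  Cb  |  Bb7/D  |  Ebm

i - viio7 - VI - V65 - i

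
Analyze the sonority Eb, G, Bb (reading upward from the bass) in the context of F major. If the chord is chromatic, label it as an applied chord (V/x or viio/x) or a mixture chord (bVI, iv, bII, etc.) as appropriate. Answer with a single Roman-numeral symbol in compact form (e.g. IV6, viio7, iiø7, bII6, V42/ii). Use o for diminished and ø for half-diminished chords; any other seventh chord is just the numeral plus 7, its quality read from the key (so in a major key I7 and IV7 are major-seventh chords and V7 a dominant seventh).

Stacked in thirds the chord is Eb-G-Bb: a major triad on Eb.
Eb is the lowered seventh degree of F major (diatonic 7 would be E). This is a major triad on the lowered seventh degree (the subtonic), borrowed from the parallel minor.

bVII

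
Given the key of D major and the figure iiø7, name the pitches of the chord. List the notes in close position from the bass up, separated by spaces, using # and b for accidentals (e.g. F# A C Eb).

E G Bb D

iiø7 is the half-diminished supertonic seventh, borrowed from the parallel minor. In D major that root is E.
So the chord is E-G-Bb-D.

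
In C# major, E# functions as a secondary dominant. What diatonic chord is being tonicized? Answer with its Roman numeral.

vi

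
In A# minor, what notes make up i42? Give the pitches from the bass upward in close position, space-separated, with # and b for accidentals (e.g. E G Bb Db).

In A# minor, the tonic is A#, and the diatonic chord built there is a minor seventh chord.
That chord is spelled A#-C#-E#-G#.
With the 42 figure the chord is in third inversion; from the bass G# upward in close position it reads G#-A#-C#-E#.

G# A# C# E#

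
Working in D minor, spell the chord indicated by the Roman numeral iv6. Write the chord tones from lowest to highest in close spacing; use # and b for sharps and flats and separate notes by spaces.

Bb D G

In D minor, the fourth degree is G, and the diatonic chord built there is a minor triad.
That chord is spelled G-Bb-D.
With the 6 figure the chord is in first inversion; from the bass Bb upward in close position it reads Bb-D-G.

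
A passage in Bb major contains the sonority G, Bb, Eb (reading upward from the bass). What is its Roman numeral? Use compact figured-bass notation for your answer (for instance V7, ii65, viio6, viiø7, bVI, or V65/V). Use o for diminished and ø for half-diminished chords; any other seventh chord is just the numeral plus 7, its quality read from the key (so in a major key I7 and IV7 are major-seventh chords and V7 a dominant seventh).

IV6

Stacked in thirds the chord is Eb-G-Bb: a major triad on Eb.
In Bb major, Eb is the subdominant; the diatonic major triad there is IV.
With G in the bass the chord is in first inversion, so the figured bass is 6.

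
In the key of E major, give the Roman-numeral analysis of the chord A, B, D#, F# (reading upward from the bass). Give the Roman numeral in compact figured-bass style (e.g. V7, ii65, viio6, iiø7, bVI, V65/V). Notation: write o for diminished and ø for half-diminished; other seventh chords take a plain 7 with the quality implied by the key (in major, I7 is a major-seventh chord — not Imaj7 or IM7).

The pitches B-D#-F#-A form a dominant seventh chord rooted on B.
In E major, B is the dominant; the diatonic dominant seventh chord there is V7.
With A in the bass the chord is in third inversion, so the figured bass is 42.

V42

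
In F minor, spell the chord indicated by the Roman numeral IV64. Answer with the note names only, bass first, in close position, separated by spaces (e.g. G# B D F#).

Scale degree 4 in F minor is Bb; here the chord built on it is altered to a major triad. IV64 is the major subdominant, borrowed from the parallel major.
So the chord is Bb-D-F, a major triad.
With the 64 figure the chord is in second inversion; from the bass F upward in close position it reads F-Bb-D.

F Bb D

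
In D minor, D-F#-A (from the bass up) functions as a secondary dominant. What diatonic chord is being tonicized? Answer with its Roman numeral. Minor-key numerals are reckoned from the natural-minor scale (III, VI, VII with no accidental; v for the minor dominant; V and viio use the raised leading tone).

iv

The chord is a major triad on D.
A dominant resolves down a perfect fifth: D → G. In D minor, G is scale degree 4, i.e. iv.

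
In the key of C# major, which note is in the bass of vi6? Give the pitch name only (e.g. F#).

vi in C# major has root A#; the chord is A#-C#-E#.
The figure 6 means first inversion — the third is in the bass.

C#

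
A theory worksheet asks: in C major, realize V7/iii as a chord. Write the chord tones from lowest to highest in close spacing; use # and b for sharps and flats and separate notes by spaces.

B D# F# A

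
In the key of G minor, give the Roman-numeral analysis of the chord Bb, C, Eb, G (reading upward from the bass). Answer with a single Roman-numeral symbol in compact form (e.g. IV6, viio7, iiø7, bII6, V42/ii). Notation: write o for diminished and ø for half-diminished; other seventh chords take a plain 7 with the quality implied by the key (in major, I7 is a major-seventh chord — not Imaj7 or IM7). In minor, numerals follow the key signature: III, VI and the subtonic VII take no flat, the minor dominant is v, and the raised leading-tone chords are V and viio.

iv42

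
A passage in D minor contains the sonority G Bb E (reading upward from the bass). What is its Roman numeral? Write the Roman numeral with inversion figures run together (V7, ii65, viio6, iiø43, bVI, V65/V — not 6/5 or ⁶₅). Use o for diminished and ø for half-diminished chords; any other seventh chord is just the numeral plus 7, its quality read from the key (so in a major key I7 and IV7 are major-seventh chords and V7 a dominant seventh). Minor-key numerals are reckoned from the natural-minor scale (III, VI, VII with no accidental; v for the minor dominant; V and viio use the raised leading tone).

iio6

The pitches E-G-Bb form a diminished triad rooted on E.
E is scale degree 2 in D minor, and a diminished triad on that degree is written iio.
With G in the bass the chord is in first inversion, so the figured bass is 6.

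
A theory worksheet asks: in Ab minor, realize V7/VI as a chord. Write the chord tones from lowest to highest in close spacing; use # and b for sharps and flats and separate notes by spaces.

Cb Eb Gb Bbb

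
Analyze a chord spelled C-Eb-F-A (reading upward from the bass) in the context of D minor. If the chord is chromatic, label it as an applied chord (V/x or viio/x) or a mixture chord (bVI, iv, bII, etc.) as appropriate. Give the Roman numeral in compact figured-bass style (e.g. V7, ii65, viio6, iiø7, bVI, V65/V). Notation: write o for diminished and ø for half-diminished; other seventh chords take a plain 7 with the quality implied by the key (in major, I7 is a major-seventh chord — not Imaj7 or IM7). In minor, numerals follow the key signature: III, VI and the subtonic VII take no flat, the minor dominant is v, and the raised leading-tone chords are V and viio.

Stacked in thirds the chord is F-A-C-Eb: a dominant seventh chord on F.
F is not a diatonic chord root with this quality in D minor, but it lies a perfect fifth above Bb (VI), so the chord functions as an applied dominant of VI.
With C in the bass the chord is in second inversion, so the figured bass is 43.

V43/VI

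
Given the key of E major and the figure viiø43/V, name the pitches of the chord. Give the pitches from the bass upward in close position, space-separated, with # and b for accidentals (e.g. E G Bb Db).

viiø43/V is a secondary leading-tone chord. The target V is B in E major; the applied chord is rooted a semitone below, on A#.
Building a half-diminished seventh chord on A# gives A#-C#-E-G#.
With the 43 figure the chord is in second inversion; from the bass E upward in close position it reads E-G#-A#-C#.

E G# A# C#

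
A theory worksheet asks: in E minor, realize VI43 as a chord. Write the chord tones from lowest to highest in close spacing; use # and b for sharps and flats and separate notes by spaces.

G B C E

In E minor, scale degree 6 is C, and the diatonic chord built there is a major seventh chord.
Stacking thirds from C gives C-E-G-B.
The figured bass 43 indicates second inversion, placing the fifth (G) in the bass: G-B-C-E.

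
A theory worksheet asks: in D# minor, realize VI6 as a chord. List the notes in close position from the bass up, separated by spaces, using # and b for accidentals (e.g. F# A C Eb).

D# F# B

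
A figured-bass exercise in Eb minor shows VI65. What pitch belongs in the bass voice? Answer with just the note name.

VI in Eb minor has root Cb; the chord is Cb-Eb-Gb-Bb.
The figure 65 means first inversion — the third is in the bass.

Eb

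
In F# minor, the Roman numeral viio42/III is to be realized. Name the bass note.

F

The applied chord viio42/III is rooted on G#: G#-B-D-F.
The figure 42 means third inversion — the seventh is in the bass.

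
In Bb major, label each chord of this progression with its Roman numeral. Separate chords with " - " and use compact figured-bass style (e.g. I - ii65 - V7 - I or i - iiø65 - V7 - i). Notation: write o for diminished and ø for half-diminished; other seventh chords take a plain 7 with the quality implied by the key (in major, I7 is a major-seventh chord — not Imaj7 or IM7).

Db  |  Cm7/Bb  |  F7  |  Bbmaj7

bIII - ii42 - V7 - I7

Db: major triad on Db — chromatic; bIII (borrowed from the parallel minor).
Cm7/Bb: root C is the supertonic; minor seventh chord there is ii42.
F7: root F is the dominant; dominant seventh chord there is V7.
Bbmaj7: major seventh chord on Bb = scale degree 1 → I7.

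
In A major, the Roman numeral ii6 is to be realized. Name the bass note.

D

ii in A major has root B; the chord is B-D-F#.
The figure 6 means first inversion — the third is in the bass.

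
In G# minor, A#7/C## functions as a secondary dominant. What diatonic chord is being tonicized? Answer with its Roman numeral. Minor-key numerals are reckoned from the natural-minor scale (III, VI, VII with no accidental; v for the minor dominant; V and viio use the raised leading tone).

The chord is a dominant seventh chord on A#.
A dominant resolves down a perfect fifth: A# → D#. In G# minor, D# is scale degree 5, i.e. V.

V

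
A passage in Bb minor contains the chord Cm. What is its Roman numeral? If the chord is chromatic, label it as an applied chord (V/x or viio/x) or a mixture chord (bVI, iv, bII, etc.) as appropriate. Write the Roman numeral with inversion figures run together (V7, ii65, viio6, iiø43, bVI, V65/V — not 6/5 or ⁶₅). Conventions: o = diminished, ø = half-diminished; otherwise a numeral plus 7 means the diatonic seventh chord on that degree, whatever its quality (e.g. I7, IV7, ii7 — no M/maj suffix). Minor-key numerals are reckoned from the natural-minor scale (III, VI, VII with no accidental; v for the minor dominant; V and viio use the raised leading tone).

Stacked in thirds the chord is C-Eb-G: a minor triad on C.
C is the second degree of Bb minor. This is the minor supertonic, borrowed from the parallel major (the Dorian ii).

ii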